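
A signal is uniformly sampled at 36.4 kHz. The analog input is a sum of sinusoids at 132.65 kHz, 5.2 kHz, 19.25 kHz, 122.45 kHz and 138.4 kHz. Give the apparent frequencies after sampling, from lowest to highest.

5.2 kHz, 7.2 kHz, 12.95 kHz, 13.25 kHz, 17.15 kHz

fs/2 = 18.2 kHz.
132.65 kHz mod fs = 23.45 kHz.
23.45 kHz > fs/2 = 18.2 kHz, folds to fs − 23.45 kHz = 12.95 kHz.
5.2 kHz ≤ fs/2 = 18.2 kHz, passes unchanged.
19.25 kHz > fs/2 = 18.2 kHz, folds to fs − 19.25 kHz = 17.15 kHz.
122.45 kHz mod fs = 13.25 kHz.
13.25 kHz ≤ fs/2 = 18.2 kHz, appears at 13.25 kHz.
138.4 kHz mod fs = 29.2 kHz.
29.2 kHz > fs/2 = 18.2 kHz, folds to fs − 29.2 kHz = 7.2 kHz.
Distinct values: {5.2 kHz, 7.2 kHz, 12.95 kHz, 13.25 kHz, 17.15 kHz}.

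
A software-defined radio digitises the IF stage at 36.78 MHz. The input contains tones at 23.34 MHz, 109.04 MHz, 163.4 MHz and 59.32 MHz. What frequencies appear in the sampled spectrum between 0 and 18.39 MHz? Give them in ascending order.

1.3 MHz, 13.44 MHz, 14.24 MHz, 16.28 MHz

fs/2 = 18.39 MHz.
23.34 MHz > fs/2 = 18.39 MHz, folds to fs − 23.34 MHz = 13.44 MHz.
109.04 MHz mod fs = 35.48 MHz.
35.48 MHz > fs/2 = 18.39 MHz, folds to fs − 35.48 MHz = 1.3 MHz.
163.4 MHz mod fs = 16.28 MHz.
16.28 MHz ≤ fs/2 = 18.39 MHz, appears at 16.28 MHz.
59.32 MHz mod fs = 22.54 MHz.
22.54 MHz > fs/2 = 18.39 MHz, folds to fs − 22.54 MHz = 14.24 MHz.
Distinct values: {1.3 MHz, 13.44 MHz, 14.24 MHz, 16.28 MHz}.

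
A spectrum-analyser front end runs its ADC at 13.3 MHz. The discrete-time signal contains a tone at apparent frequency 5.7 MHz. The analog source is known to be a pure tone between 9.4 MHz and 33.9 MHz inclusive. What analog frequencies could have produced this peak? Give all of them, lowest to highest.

Frequencies that alias to 5.7 MHz are k·fs ± 5.7 MHz for integer k ≥ 0.
k=0: 5.7 MHz.
k=1: 7.6 MHz, 19 MHz.
k=2: 20.9 MHz, 32.3 MHz.
k=3: 34.2 MHz, 45.6 MHz.
Within [9.4 MHz, 33.9 MHz]: 19 MHz, 20.9 MHz, 32.3 MHz.

19 MHz, 20.9 MHz, 32.3 MHz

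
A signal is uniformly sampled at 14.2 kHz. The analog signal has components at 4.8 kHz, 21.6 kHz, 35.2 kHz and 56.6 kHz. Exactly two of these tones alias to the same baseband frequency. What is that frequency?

6.8 kHz

fs/2 = 7.1 kHz.
4.8 kHz ≤ fs/2 = 7.1 kHz, passes unchanged.
21.6 kHz mod fs = 7.4 kHz.
7.4 kHz > fs/2 = 7.1 kHz, folds to fs − 7.4 kHz = 6.8 kHz.
35.2 kHz mod fs = 6.8 kHz.
6.8 kHz ≤ fs/2 = 7.1 kHz, appears at 6.8 kHz.
56.6 kHz mod fs = 14 kHz.
14 kHz > fs/2 = 7.1 kHz, folds to fs − 14 kHz = 0.2 kHz.
21.6 kHz and 35.2 kHz both map to 6.8 kHz.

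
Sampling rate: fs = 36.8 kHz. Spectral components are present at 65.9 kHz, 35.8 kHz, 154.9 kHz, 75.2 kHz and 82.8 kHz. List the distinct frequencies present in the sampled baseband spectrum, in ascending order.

1 kHz, 1.6 kHz, 7.7 kHz, 9.2 kHz

fs/2 = 18.4 kHz.
65.9 kHz mod fs = 29.1 kHz.
29.1 kHz > fs/2 = 18.4 kHz, folds to fs − 29.1 kHz = 7.7 kHz.
35.8 kHz > fs/2 = 18.4 kHz, folds to fs − 35.8 kHz = 1 kHz.
154.9 kHz mod fs = 7.7 kHz.
7.7 kHz ≤ fs/2 = 18.4 kHz, appears at 7.7 kHz.
75.2 kHz mod fs = 1.6 kHz.
1.6 kHz ≤ fs/2 = 18.4 kHz, appears at 1.6 kHz.
82.8 kHz mod fs = 9.2 kHz.
9.2 kHz ≤ fs/2 = 18.4 kHz, appears at 9.2 kHz.
Distinct values: {1 kHz, 1.6 kHz, 7.7 kHz, 9.2 kHz}.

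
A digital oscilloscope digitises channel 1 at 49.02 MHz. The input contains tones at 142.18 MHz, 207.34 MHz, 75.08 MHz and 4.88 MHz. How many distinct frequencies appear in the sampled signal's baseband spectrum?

fs/2 = 24.51 MHz.
142.18 MHz mod fs = 44.14 MHz.
44.14 MHz > fs/2 = 24.51 MHz, folds to fs − 44.14 MHz = 4.88 MHz.
207.34 MHz mod fs = 11.26 MHz.
11.26 MHz ≤ fs/2 = 24.51 MHz, appears at 11.26 MHz.
75.08 MHz mod fs = 26.06 MHz.
26.06 MHz > fs/2 = 24.51 MHz, folds to fs − 26.06 MHz = 22.96 MHz.
4.88 MHz ≤ fs/2 = 24.51 MHz, passes unchanged.
Distinct values: {4.88 MHz, 11.26 MHz, 22.96 MHz} → 3.

3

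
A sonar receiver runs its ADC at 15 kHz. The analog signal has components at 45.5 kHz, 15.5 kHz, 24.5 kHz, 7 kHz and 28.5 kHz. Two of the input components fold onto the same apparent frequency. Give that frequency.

0.5 kHz

fs/2 = 7.5 kHz.
45.5 kHz mod fs = 0.5 kHz.
0.5 kHz ≤ fs/2 = 7.5 kHz, appears at 0.5 kHz.
15.5 kHz mod fs = 0.5 kHz.
0.5 kHz ≤ fs/2 = 7.5 kHz, appears at 0.5 kHz.
24.5 kHz mod fs = 9.5 kHz.
9.5 kHz > fs/2 = 7.5 kHz, folds to fs − 9.5 kHz = 5.5 kHz.
7 kHz ≤ fs/2 = 7.5 kHz, passes unchanged.
28.5 kHz mod fs = 13.5 kHz.
13.5 kHz > fs/2 = 7.5 kHz, folds to fs − 13.5 kHz = 1.5 kHz.
15.5 kHz and 45.5 kHz both map to 0.5 kHz.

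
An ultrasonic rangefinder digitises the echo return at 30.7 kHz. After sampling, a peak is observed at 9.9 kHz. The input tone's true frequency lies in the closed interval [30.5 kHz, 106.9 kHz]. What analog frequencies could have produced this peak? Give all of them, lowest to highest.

40.6 kHz, 51.5 kHz, 71.3 kHz, 82.2 kHz, 102 kHz

Frequencies that alias to 9.9 kHz are k·fs ± 9.9 kHz for integer k ≥ 0.
k=0: 9.9 kHz.
k=1: 20.8 kHz, 40.6 kHz.
k=2: 51.5 kHz, 71.3 kHz.
k=3: 82.2 kHz, 102 kHz.
k=4: 112.9 kHz, 132.7 kHz.
Within [30.5 kHz, 106.9 kHz]: 40.6 kHz, 51.5 kHz, 71.3 kHz, 82.2 kHz, 102 kHz.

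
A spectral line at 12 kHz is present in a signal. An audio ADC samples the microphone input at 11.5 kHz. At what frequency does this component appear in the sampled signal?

12 kHz mod fs = 0.5 kHz.
0.5 kHz ≤ fs/2 = 5.75 kHz, appears at 0.5 kHz.

0.5 kHz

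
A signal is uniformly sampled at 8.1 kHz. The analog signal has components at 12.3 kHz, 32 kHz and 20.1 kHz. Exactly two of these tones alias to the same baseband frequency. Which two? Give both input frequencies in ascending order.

fs/2 = 4.05 kHz.
12.3 kHz mod fs = 4.2 kHz.
4.2 kHz > fs/2 = 4.05 kHz, folds to fs − 4.2 kHz = 3.9 kHz.
32 kHz mod fs = 7.7 kHz.
7.7 kHz > fs/2 = 4.05 kHz, folds to fs − 7.7 kHz = 0.4 kHz.
20.1 kHz mod fs = 3.9 kHz.
3.9 kHz ≤ fs/2 = 4.05 kHz, appears at 3.9 kHz.
12.3 kHz and 20.1 kHz both map to 3.9 kHz.

12.3 kHz, 20.1 kHz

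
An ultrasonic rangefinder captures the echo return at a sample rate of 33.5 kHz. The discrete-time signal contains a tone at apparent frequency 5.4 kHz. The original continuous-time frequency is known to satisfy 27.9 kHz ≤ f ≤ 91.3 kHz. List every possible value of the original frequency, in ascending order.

28.1 kHz, 38.9 kHz, 61.6 kHz, 72.4 kHz

Frequencies that alias to 5.4 kHz are k·fs ± 5.4 kHz for integer k ≥ 0.
k=0: 5.4 kHz.
k=1: 28.1 kHz, 38.9 kHz.
k=2: 61.6 kHz, 72.4 kHz.
k=3: 95.1 kHz, 105.9 kHz.
Within [27.9 kHz, 91.3 kHz]: 28.1 kHz, 38.9 kHz, 61.6 kHz, 72.4 kHz.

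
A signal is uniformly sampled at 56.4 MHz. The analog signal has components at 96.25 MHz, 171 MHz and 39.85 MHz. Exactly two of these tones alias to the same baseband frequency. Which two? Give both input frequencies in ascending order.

39.85 MHz, 96.25 MHz

fs/2 = 28.2 MHz.
96.25 MHz mod fs = 39.85 MHz.
39.85 MHz > fs/2 = 28.2 MHz, folds to fs − 39.85 MHz = 16.55 MHz.
171 MHz mod fs = 1.8 MHz.
1.8 MHz ≤ fs/2 = 28.2 MHz, appears at 1.8 MHz.
39.85 MHz > fs/2 = 28.2 MHz, folds to fs − 39.85 MHz = 16.55 MHz.
39.85 MHz and 96.25 MHz both map to 16.55 MHz.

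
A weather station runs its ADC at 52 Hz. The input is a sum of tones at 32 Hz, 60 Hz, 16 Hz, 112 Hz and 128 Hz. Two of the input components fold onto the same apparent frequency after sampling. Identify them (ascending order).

fs/2 = 26 Hz.
32 Hz > fs/2 = 26 Hz, folds to fs − 32 Hz = 20 Hz.
60 Hz mod fs = 8 Hz.
8 Hz ≤ fs/2 = 26 Hz, appears at 8 Hz.
16 Hz ≤ fs/2 = 26 Hz, passes unchanged.
112 Hz mod fs = 8 Hz.
8 Hz ≤ fs/2 = 26 Hz, appears at 8 Hz.
128 Hz mod fs = 24 Hz.
24 Hz ≤ fs/2 = 26 Hz, appears at 24 Hz.
60 Hz and 112 Hz both map to 8 Hz.

60 Hz, 112 Hz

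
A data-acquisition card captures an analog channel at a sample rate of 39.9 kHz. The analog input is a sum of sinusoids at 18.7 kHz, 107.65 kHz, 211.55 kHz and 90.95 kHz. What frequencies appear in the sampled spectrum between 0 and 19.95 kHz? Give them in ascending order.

11.15 kHz, 12.05 kHz, 18.7 kHz

fs/2 = 19.95 kHz.
18.7 kHz ≤ fs/2 = 19.95 kHz, passes unchanged.
107.65 kHz mod fs = 27.85 kHz.
27.85 kHz > fs/2 = 19.95 kHz, folds to fs − 27.85 kHz = 12.05 kHz.
211.55 kHz mod fs = 12.05 kHz.
12.05 kHz ≤ fs/2 = 19.95 kHz, appears at 12.05 kHz.
90.95 kHz mod fs = 11.15 kHz.
11.15 kHz ≤ fs/2 = 19.95 kHz, appears at 11.15 kHz.
Distinct values: {11.15 kHz, 12.05 kHz, 18.7 kHz}.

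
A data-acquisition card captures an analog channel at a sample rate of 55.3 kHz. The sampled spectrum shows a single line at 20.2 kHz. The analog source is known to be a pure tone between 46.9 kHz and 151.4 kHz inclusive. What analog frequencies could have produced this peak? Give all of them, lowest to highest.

Frequencies that alias to 20.2 kHz are k·fs ± 20.2 kHz for integer k ≥ 0.
k=0: 20.2 kHz.
k=1: 35.1 kHz, 75.5 kHz.
k=2: 90.4 kHz, 130.8 kHz.
k=3: 145.7 kHz, 186.1 kHz.
k=4: 201 kHz, 241.4 kHz.
Within [46.9 kHz, 151.4 kHz]: 75.5 kHz, 90.4 kHz, 130.8 kHz, 145.7 kHz.

75.5 kHz, 90.4 kHz, 130.8 kHz, 145.7 kHz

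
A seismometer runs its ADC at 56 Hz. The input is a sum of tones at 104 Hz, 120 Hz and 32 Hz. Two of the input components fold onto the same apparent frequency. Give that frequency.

fs/2 = 28 Hz.
104 Hz mod fs = 48 Hz.
48 Hz > fs/2 = 28 Hz, folds to fs − 48 Hz = 8 Hz.
120 Hz mod fs = 8 Hz.
8 Hz ≤ fs/2 = 28 Hz, appears at 8 Hz.
32 Hz > fs/2 = 28 Hz, folds to fs − 32 Hz = 24 Hz.
104 Hz and 120 Hz both map to 8 Hz.

8 Hz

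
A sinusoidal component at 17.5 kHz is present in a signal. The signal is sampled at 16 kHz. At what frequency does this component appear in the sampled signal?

1.5 kHz

17.5 kHz mod fs = 1.5 kHz.
1.5 kHz ≤ fs/2 = 8 kHz, appears at 1.5 kHz.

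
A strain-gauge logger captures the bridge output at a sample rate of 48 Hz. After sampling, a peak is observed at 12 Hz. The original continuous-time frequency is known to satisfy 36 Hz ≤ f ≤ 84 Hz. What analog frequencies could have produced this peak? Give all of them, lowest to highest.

Frequencies that alias to 12 Hz are k·fs ± 12 Hz for integer k ≥ 0.
k=0: 12 Hz.
k=1: 36 Hz, 60 Hz.
k=2: 84 Hz, 108 Hz.
k=3: 132 Hz, 156 Hz.
Within [36 Hz, 84 Hz]: 36 Hz, 60 Hz, 84 Hz.

36 Hz, 60 Hz, 84 Hz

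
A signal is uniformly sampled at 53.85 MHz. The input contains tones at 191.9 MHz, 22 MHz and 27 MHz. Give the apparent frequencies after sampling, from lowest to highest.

fs/2 = 26.925 MHz.
191.9 MHz mod fs = 30.35 MHz.
30.35 MHz > fs/2 = 26.925 MHz, folds to fs − 30.35 MHz = 23.5 MHz.
22 MHz ≤ fs/2 = 26.925 MHz, passes unchanged.
27 MHz > fs/2 = 26.925 MHz, folds to fs − 27 MHz = 26.85 MHz.
Distinct values: {22 MHz, 23.5 MHz, 26.85 MHz}.

22 MHz, 23.5 MHz, 26.85 MHz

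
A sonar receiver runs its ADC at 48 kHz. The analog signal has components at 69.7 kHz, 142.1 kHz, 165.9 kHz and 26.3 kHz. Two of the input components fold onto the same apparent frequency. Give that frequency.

fs/2 = 24 kHz.
69.7 kHz mod fs = 21.7 kHz.
21.7 kHz ≤ fs/2 = 24 kHz, appears at 21.7 kHz.
142.1 kHz mod fs = 46.1 kHz.
46.1 kHz > fs/2 = 24 kHz, folds to fs − 46.1 kHz = 1.9 kHz.
165.9 kHz mod fs = 21.9 kHz.
21.9 kHz ≤ fs/2 = 24 kHz, appears at 21.9 kHz.
26.3 kHz > fs/2 = 24 kHz, folds to fs − 26.3 kHz = 21.7 kHz.
26.3 kHz and 69.7 kHz both map to 21.7 kHz.

21.7 kHz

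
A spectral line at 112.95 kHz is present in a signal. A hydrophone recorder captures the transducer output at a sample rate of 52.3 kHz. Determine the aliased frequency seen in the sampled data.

8.35 kHz

112.95 kHz mod fs = 8.35 kHz.
8.35 kHz ≤ fs/2 = 26.15 kHz, appears at 8.35 kHz.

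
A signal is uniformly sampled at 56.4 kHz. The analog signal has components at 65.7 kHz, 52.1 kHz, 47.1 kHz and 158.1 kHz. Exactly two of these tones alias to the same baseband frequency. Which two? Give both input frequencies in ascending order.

fs/2 = 28.2 kHz.
65.7 kHz mod fs = 9.3 kHz.
9.3 kHz ≤ fs/2 = 28.2 kHz, appears at 9.3 kHz.
52.1 kHz > fs/2 = 28.2 kHz, folds to fs − 52.1 kHz = 4.3 kHz.
47.1 kHz > fs/2 = 28.2 kHz, folds to fs − 47.1 kHz = 9.3 kHz.
158.1 kHz mod fs = 45.3 kHz.
45.3 kHz > fs/2 = 28.2 kHz, folds to fs − 45.3 kHz = 11.1 kHz.
47.1 kHz and 65.7 kHz both map to 9.3 kHz.

47.1 kHz, 65.7 kHz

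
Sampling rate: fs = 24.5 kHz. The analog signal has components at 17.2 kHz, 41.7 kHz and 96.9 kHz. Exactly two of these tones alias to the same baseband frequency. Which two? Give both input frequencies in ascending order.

17.2 kHz, 41.7 kHz

fs/2 = 12.25 kHz.
17.2 kHz > fs/2 = 12.25 kHz, folds to fs − 17.2 kHz = 7.3 kHz.
41.7 kHz mod fs = 17.2 kHz.
17.2 kHz > fs/2 = 12.25 kHz, folds to fs − 17.2 kHz = 7.3 kHz.
96.9 kHz mod fs = 23.4 kHz.
23.4 kHz > fs/2 = 12.25 kHz, folds to fs − 23.4 kHz = 1.1 kHz.
17.2 kHz and 41.7 kHz both map to 7.3 kHz.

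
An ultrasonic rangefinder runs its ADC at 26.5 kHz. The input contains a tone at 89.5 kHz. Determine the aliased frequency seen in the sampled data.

10 kHz

89.5 kHz mod fs = 10 kHz.
10 kHz ≤ fs/2 = 13.25 kHz, appears at 10 kHz.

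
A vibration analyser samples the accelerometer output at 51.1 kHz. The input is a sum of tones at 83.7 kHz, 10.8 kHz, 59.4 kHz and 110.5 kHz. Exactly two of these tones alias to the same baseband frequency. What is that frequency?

8.3 kHz

fs/2 = 25.55 kHz.
83.7 kHz mod fs = 32.6 kHz.
32.6 kHz > fs/2 = 25.55 kHz, folds to fs − 32.6 kHz = 18.5 kHz.
10.8 kHz ≤ fs/2 = 25.55 kHz, passes unchanged.
59.4 kHz mod fs = 8.3 kHz.
8.3 kHz ≤ fs/2 = 25.55 kHz, appears at 8.3 kHz.
110.5 kHz mod fs = 8.3 kHz.
8.3 kHz ≤ fs/2 = 25.55 kHz, appears at 8.3 kHz.
59.4 kHz and 110.5 kHz both map to 8.3 kHz.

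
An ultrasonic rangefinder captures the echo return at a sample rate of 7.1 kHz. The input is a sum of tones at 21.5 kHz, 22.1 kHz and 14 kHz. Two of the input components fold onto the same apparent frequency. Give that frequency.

fs/2 = 3.55 kHz.
21.5 kHz mod fs = 0.2 kHz.
0.2 kHz ≤ fs/2 = 3.55 kHz, appears at 0.2 kHz.
22.1 kHz mod fs = 0.8 kHz.
0.8 kHz ≤ fs/2 = 3.55 kHz, appears at 0.8 kHz.
14 kHz mod fs = 6.9 kHz.
6.9 kHz > fs/2 = 3.55 kHz, folds to fs − 6.9 kHz = 0.2 kHz.
14 kHz and 21.5 kHz both map to 0.2 kHz.

0.2 kHz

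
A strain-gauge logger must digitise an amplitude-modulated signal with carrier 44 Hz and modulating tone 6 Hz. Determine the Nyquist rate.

AM sidebands sit at fc ± fm = 38 Hz and 50 Hz.
Highest-frequency component: 50 Hz.
Nyquist rate = 2 × 50 Hz = 100 Hz.

100 Hz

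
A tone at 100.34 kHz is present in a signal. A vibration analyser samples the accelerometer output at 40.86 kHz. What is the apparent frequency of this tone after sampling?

18.62 kHz

100.34 kHz mod fs = 18.62 kHz.
18.62 kHz ≤ fs/2 = 20.43 kHz, appears at 18.62 kHz.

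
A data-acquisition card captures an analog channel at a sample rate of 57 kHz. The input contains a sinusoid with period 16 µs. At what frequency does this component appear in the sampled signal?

T = 16 µs → f = 1/T = 62.5 kHz.
62.5 kHz mod fs = 5.5 kHz.
5.5 kHz ≤ fs/2 = 28.5 kHz, appears at 5.5 kHz.

5.5 kHz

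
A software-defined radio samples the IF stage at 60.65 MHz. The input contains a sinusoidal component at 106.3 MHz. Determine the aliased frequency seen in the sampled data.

106.3 MHz mod fs = 45.65 MHz.
45.65 MHz > fs/2 = 30.325 MHz, folds to fs − 45.65 MHz = 15 MHz.

15 MHz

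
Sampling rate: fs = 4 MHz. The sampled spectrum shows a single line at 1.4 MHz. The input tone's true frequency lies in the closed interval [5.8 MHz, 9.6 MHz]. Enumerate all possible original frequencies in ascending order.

6.6 MHz, 9.4 MHz

Frequencies that alias to 1.4 MHz are k·fs ± 1.4 MHz for integer k ≥ 0.
k=0: 1.4 MHz.
k=1: 2.6 MHz, 5.4 MHz.
k=2: 6.6 MHz, 9.4 MHz.
k=3: 10.6 MHz, 13.4 MHz.
Within [5.8 MHz, 9.6 MHz]: 6.6 MHz, 9.4 MHz.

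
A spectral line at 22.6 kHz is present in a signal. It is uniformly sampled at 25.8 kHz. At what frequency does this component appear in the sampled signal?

22.6 kHz > fs/2 = 12.9 kHz, folds to fs − 22.6 kHz = 3.2 kHz.

3.2 kHz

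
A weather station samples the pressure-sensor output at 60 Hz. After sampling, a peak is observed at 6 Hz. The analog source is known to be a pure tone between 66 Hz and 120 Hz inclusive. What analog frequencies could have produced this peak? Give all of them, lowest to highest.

66 Hz, 114 Hz

Frequencies that alias to 6 Hz are k·fs ± 6 Hz for integer k ≥ 0.
k=0: 6 Hz.
k=1: 54 Hz, 66 Hz.
k=2: 114 Hz, 126 Hz.
k=3: 174 Hz, 186 Hz.
Within [66 Hz, 120 Hz]: 66 Hz, 114 Hz.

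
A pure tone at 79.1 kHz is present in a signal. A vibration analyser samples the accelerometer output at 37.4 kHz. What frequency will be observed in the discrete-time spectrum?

4.3 kHz

79.1 kHz mod fs = 4.3 kHz.
4.3 kHz ≤ fs/2 = 18.7 kHz, appears at 4.3 kHz.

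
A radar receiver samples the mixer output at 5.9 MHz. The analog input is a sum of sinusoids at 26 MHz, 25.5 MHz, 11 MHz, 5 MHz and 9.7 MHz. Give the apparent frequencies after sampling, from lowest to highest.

fs/2 = 2.95 MHz.
26 MHz mod fs = 2.4 MHz.
2.4 MHz ≤ fs/2 = 2.95 MHz, appears at 2.4 MHz.
25.5 MHz mod fs = 1.9 MHz.
1.9 MHz ≤ fs/2 = 2.95 MHz, appears at 1.9 MHz.
11 MHz mod fs = 5.1 MHz.
5.1 MHz > fs/2 = 2.95 MHz, folds to fs − 5.1 MHz = 0.8 MHz.
5 MHz > fs/2 = 2.95 MHz, folds to fs − 5 MHz = 0.9 MHz.
9.7 MHz mod fs = 3.8 MHz.
3.8 MHz > fs/2 = 2.95 MHz, folds to fs − 3.8 MHz = 2.1 MHz.
Distinct values: {0.8 MHz, 0.9 MHz, 1.9 MHz, 2.1 MHz, 2.4 MHz}.

0.8 MHz, 0.9 MHz, 1.9 MHz, 2.1 MHz, 2.4 MHz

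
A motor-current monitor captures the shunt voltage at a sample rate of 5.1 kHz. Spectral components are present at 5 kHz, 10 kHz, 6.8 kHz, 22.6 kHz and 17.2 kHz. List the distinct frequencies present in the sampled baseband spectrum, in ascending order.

0.1 kHz, 0.2 kHz, 1.7 kHz, 1.9 kHz, 2.2 kHz

fs/2 = 2.55 kHz.
5 kHz > fs/2 = 2.55 kHz, folds to fs − 5 kHz = 0.1 kHz.
10 kHz mod fs = 4.9 kHz.
4.9 kHz > fs/2 = 2.55 kHz, folds to fs − 4.9 kHz = 0.2 kHz.
6.8 kHz mod fs = 1.7 kHz.
1.7 kHz ≤ fs/2 = 2.55 kHz, appears at 1.7 kHz.
22.6 kHz mod fs = 2.2 kHz.
2.2 kHz ≤ fs/2 = 2.55 kHz, appears at 2.2 kHz.
17.2 kHz mod fs = 1.9 kHz.
1.9 kHz ≤ fs/2 = 2.55 kHz, appears at 1.9 kHz.
Distinct values: {0.1 kHz, 0.2 kHz, 1.7 kHz, 1.9 kHz, 2.2 kHz}.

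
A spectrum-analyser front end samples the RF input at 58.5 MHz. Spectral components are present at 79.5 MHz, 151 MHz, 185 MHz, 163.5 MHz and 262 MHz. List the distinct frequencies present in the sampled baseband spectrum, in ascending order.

fs/2 = 29.25 MHz.
79.5 MHz mod fs = 21 MHz.
21 MHz ≤ fs/2 = 29.25 MHz, appears at 21 MHz.
151 MHz mod fs = 34 MHz.
34 MHz > fs/2 = 29.25 MHz, folds to fs − 34 MHz = 24.5 MHz.
185 MHz mod fs = 9.5 MHz.
9.5 MHz ≤ fs/2 = 29.25 MHz, appears at 9.5 MHz.
163.5 MHz mod fs = 46.5 MHz.
46.5 MHz > fs/2 = 29.25 MHz, folds to fs − 46.5 MHz = 12 MHz.
262 MHz mod fs = 28 MHz.
28 MHz ≤ fs/2 = 29.25 MHz, appears at 28 MHz.
Distinct values: {9.5 MHz, 12 MHz, 21 MHz, 24.5 MHz, 28 MHz}.

9.5 MHz, 12 MHz, 21 MHz, 24.5 MHz, 28 MHz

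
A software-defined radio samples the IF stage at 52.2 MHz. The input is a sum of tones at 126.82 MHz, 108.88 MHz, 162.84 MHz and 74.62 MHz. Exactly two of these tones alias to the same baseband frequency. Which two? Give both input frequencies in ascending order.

74.62 MHz, 126.82 MHz

fs/2 = 26.1 MHz.
126.82 MHz mod fs = 22.42 MHz.
22.42 MHz ≤ fs/2 = 26.1 MHz, appears at 22.42 MHz.
108.88 MHz mod fs = 4.48 MHz.
4.48 MHz ≤ fs/2 = 26.1 MHz, appears at 4.48 MHz.
162.84 MHz mod fs = 6.24 MHz.
6.24 MHz ≤ fs/2 = 26.1 MHz, appears at 6.24 MHz.
74.62 MHz mod fs = 22.42 MHz.
22.42 MHz ≤ fs/2 = 26.1 MHz, appears at 22.42 MHz.
74.62 MHz and 126.82 MHz both map to 22.42 MHz.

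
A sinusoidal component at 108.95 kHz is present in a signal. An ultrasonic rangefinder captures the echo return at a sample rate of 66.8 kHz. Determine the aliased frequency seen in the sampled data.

108.95 kHz mod fs = 42.15 kHz.
42.15 kHz > fs/2 = 33.4 kHz, folds to fs − 42.15 kHz = 24.65 kHz.

24.65 kHz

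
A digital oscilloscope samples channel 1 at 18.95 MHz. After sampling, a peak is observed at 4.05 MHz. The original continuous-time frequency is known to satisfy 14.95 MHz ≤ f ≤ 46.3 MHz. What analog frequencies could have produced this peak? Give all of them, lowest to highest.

23 MHz, 33.85 MHz, 41.95 MHz

Frequencies that alias to 4.05 MHz are k·fs ± 4.05 MHz for integer k ≥ 0.
k=0: 4.05 MHz.
k=1: 14.9 MHz, 23 MHz.
k=2: 33.85 MHz, 41.95 MHz.
k=3: 52.8 MHz, 60.9 MHz.
Within [14.95 MHz, 46.3 MHz]: 23 MHz, 33.85 MHz, 41.95 MHz.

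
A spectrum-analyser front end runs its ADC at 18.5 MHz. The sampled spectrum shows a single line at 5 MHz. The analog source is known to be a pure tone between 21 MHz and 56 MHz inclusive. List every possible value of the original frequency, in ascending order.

Frequencies that alias to 5 MHz are k·fs ± 5 MHz for integer k ≥ 0.
k=0: 5 MHz.
k=1: 13.5 MHz, 23.5 MHz.
k=2: 32 MHz, 42 MHz.
k=3: 50.5 MHz, 60.5 MHz.
k=4: 69 MHz, 79 MHz.
Within [21 MHz, 56 MHz]: 23.5 MHz, 32 MHz, 42 MHz, 50.5 MHz.

23.5 MHz, 32 MHz, 42 MHz, 50.5 MHz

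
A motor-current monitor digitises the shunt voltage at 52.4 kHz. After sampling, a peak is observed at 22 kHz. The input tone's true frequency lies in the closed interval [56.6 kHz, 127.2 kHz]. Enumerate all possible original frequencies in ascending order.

74.4 kHz, 82.8 kHz, 126.8 kHz

Frequencies that alias to 22 kHz are k·fs ± 22 kHz for integer k ≥ 0.
k=0: 22 kHz.
k=1: 30.4 kHz, 74.4 kHz.
k=2: 82.8 kHz, 126.8 kHz.
k=3: 135.2 kHz, 179.2 kHz.
Within [56.6 kHz, 127.2 kHz]: 74.4 kHz, 82.8 kHz, 126.8 kHz.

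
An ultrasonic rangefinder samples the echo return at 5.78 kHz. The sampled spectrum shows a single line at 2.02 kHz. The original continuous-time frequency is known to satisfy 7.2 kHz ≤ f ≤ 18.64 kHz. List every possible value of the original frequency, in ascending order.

Frequencies that alias to 2.02 kHz are k·fs ± 2.02 kHz for integer k ≥ 0.
k=0: 2.02 kHz.
k=1: 3.76 kHz, 7.8 kHz.
k=2: 9.54 kHz, 13.58 kHz.
k=3: 15.32 kHz, 19.36 kHz.
k=4: 21.1 kHz, 25.14 kHz.
Within [7.2 kHz, 18.64 kHz]: 7.8 kHz, 9.54 kHz, 13.58 kHz, 15.32 kHz.

7.8 kHz, 9.54 kHz, 13.58 kHz, 15.32 kHz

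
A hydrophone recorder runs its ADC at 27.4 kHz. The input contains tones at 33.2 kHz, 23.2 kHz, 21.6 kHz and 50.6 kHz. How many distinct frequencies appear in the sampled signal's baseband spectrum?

fs/2 = 13.7 kHz.
33.2 kHz mod fs = 5.8 kHz.
5.8 kHz ≤ fs/2 = 13.7 kHz, appears at 5.8 kHz.
23.2 kHz > fs/2 = 13.7 kHz, folds to fs − 23.2 kHz = 4.2 kHz.
21.6 kHz > fs/2 = 13.7 kHz, folds to fs − 21.6 kHz = 5.8 kHz.
50.6 kHz mod fs = 23.2 kHz.
23.2 kHz > fs/2 = 13.7 kHz, folds to fs − 23.2 kHz = 4.2 kHz.
Distinct values: {4.2 kHz, 5.8 kHz} → 2.

2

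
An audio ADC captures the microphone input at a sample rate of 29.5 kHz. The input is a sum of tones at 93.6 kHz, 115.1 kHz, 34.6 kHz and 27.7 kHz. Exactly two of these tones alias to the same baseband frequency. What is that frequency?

fs/2 = 14.75 kHz.
93.6 kHz mod fs = 5.1 kHz.
5.1 kHz ≤ fs/2 = 14.75 kHz, appears at 5.1 kHz.
115.1 kHz mod fs = 26.6 kHz.
26.6 kHz > fs/2 = 14.75 kHz, folds to fs − 26.6 kHz = 2.9 kHz.
34.6 kHz mod fs = 5.1 kHz.
5.1 kHz ≤ fs/2 = 14.75 kHz, appears at 5.1 kHz.
27.7 kHz > fs/2 = 14.75 kHz, folds to fs − 27.7 kHz = 1.8 kHz.
34.6 kHz and 93.6 kHz both map to 5.1 kHz.

5.1 kHz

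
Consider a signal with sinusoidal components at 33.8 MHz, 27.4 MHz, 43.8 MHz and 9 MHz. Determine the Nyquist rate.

87.6 MHz

Highest-frequency component: 43.8 MHz.
Nyquist rate = 2 × 43.8 MHz = 87.6 MHz.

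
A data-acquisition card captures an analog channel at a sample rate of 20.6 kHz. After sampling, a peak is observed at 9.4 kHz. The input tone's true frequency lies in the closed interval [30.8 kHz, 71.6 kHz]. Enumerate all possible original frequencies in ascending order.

Frequencies that alias to 9.4 kHz are k·fs ± 9.4 kHz for integer k ≥ 0.
k=0: 9.4 kHz.
k=1: 11.2 kHz, 30 kHz.
k=2: 31.8 kHz, 50.6 kHz.
k=3: 52.4 kHz, 71.2 kHz.
k=4: 73 kHz, 91.8 kHz.
Within [30.8 kHz, 71.6 kHz]: 31.8 kHz, 50.6 kHz, 52.4 kHz, 71.2 kHz.

31.8 kHz, 50.6 kHz, 52.4 kHz, 71.2 kHz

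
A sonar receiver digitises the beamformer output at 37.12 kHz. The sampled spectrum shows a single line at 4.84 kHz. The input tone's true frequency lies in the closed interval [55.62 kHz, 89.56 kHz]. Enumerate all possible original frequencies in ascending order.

Frequencies that alias to 4.84 kHz are k·fs ± 4.84 kHz for integer k ≥ 0.
k=0: 4.84 kHz.
k=1: 32.28 kHz, 41.96 kHz.
k=2: 69.4 kHz, 79.08 kHz.
k=3: 106.52 kHz, 116.2 kHz.
Within [55.62 kHz, 89.56 kHz]: 69.4 kHz, 79.08 kHz.

69.4 kHz, 79.08 kHz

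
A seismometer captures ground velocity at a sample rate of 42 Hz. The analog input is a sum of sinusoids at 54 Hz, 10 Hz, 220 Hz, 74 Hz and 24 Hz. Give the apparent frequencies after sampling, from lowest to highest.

fs/2 = 21 Hz.
54 Hz mod fs = 12 Hz.
12 Hz ≤ fs/2 = 21 Hz, appears at 12 Hz.
10 Hz ≤ fs/2 = 21 Hz, passes unchanged.
220 Hz mod fs = 10 Hz.
10 Hz ≤ fs/2 = 21 Hz, appears at 10 Hz.
74 Hz mod fs = 32 Hz.
32 Hz > fs/2 = 21 Hz, folds to fs − 32 Hz = 10 Hz.
24 Hz > fs/2 = 21 Hz, folds to fs − 24 Hz = 18 Hz.
Distinct values: {10 Hz, 12 Hz, 18 Hz}.

10 Hz, 12 Hz, 18 Hz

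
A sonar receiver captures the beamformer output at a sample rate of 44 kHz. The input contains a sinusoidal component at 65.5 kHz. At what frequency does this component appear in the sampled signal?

21.5 kHz

65.5 kHz mod fs = 21.5 kHz.
21.5 kHz ≤ fs/2 = 22 kHz, appears at 21.5 kHz.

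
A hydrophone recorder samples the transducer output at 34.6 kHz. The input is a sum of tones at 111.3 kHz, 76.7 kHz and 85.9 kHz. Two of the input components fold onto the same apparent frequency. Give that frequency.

fs/2 = 17.3 kHz.
111.3 kHz mod fs = 7.5 kHz.
7.5 kHz ≤ fs/2 = 17.3 kHz, appears at 7.5 kHz.
76.7 kHz mod fs = 7.5 kHz.
7.5 kHz ≤ fs/2 = 17.3 kHz, appears at 7.5 kHz.
85.9 kHz mod fs = 16.7 kHz.
16.7 kHz ≤ fs/2 = 17.3 kHz, appears at 16.7 kHz.
76.7 kHz and 111.3 kHz both map to 7.5 kHz.

7.5 kHz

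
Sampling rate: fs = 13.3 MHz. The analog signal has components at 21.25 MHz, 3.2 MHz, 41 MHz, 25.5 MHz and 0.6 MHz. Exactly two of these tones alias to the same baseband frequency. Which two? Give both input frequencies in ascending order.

25.5 MHz, 41 MHz

fs/2 = 6.65 MHz.
21.25 MHz mod fs = 7.95 MHz.
7.95 MHz > fs/2 = 6.65 MHz, folds to fs − 7.95 MHz = 5.35 MHz.
3.2 MHz ≤ fs/2 = 6.65 MHz, passes unchanged.
41 MHz mod fs = 1.1 MHz.
1.1 MHz ≤ fs/2 = 6.65 MHz, appears at 1.1 MHz.
25.5 MHz mod fs = 12.2 MHz.
12.2 MHz > fs/2 = 6.65 MHz, folds to fs − 12.2 MHz = 1.1 MHz.
0.6 MHz ≤ fs/2 = 6.65 MHz, passes unchanged.
25.5 MHz and 41 MHz both map to 1.1 MHz.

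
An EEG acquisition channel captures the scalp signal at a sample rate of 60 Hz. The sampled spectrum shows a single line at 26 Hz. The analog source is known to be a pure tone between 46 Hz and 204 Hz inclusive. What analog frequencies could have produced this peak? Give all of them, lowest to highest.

86 Hz, 94 Hz, 146 Hz, 154 Hz

Frequencies that alias to 26 Hz are k·fs ± 26 Hz for integer k ≥ 0.
k=0: 26 Hz.
k=1: 34 Hz, 86 Hz.
k=2: 94 Hz, 146 Hz.
k=3: 154 Hz, 206 Hz.
k=4: 214 Hz, 266 Hz.
Within [46 Hz, 204 Hz]: 86 Hz, 94 Hz, 146 Hz, 154 Hz.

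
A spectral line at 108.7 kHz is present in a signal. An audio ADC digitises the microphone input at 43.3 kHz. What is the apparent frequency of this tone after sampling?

21.2 kHz

108.7 kHz mod fs = 22.1 kHz.
22.1 kHz > fs/2 = 21.65 kHz, folds to fs − 22.1 kHz = 21.2 kHz.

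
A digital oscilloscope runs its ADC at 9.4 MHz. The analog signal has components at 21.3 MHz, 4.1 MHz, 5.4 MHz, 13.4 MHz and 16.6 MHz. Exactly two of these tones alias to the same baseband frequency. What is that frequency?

4 MHz

fs/2 = 4.7 MHz.
21.3 MHz mod fs = 2.5 MHz.
2.5 MHz ≤ fs/2 = 4.7 MHz, appears at 2.5 MHz.
4.1 MHz ≤ fs/2 = 4.7 MHz, passes unchanged.
5.4 MHz > fs/2 = 4.7 MHz, folds to fs − 5.4 MHz = 4 MHz.
13.4 MHz mod fs = 4 MHz.
4 MHz ≤ fs/2 = 4.7 MHz, appears at 4 MHz.
16.6 MHz mod fs = 7.2 MHz.
7.2 MHz > fs/2 = 4.7 MHz, folds to fs − 7.2 MHz = 2.2 MHz.
5.4 MHz and 13.4 MHz both map to 4 MHz.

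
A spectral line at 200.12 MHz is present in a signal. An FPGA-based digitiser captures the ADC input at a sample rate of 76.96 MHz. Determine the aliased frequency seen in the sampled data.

200.12 MHz mod fs = 46.2 MHz.
46.2 MHz > fs/2 = 38.48 MHz, folds to fs − 46.2 MHz = 30.76 MHz.

30.76 MHz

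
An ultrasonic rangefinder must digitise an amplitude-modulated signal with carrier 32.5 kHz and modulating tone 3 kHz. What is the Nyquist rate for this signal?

AM sidebands sit at fc ± fm = 29.5 kHz and 35.5 kHz.
Highest-frequency component: 35.5 kHz.
Nyquist rate = 2 × 35.5 kHz = 71 kHz.

71 kHz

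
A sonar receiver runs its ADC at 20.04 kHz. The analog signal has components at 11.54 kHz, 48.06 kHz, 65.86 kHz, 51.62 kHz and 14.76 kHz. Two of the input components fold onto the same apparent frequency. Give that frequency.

8.5 kHz

fs/2 = 10.02 kHz.
11.54 kHz > fs/2 = 10.02 kHz, folds to fs − 11.54 kHz = 8.5 kHz.
48.06 kHz mod fs = 7.98 kHz.
7.98 kHz ≤ fs/2 = 10.02 kHz, appears at 7.98 kHz.
65.86 kHz mod fs = 5.74 kHz.
5.74 kHz ≤ fs/2 = 10.02 kHz, appears at 5.74 kHz.
51.62 kHz mod fs = 11.54 kHz.
11.54 kHz > fs/2 = 10.02 kHz, folds to fs − 11.54 kHz = 8.5 kHz.
14.76 kHz > fs/2 = 10.02 kHz, folds to fs − 14.76 kHz = 5.28 kHz.
11.54 kHz and 51.62 kHz both map to 8.5 kHz.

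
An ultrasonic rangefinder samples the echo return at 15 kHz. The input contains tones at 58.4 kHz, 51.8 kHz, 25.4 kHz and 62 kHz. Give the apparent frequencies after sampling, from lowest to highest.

1.6 kHz, 2 kHz, 4.6 kHz, 6.8 kHz

fs/2 = 7.5 kHz.
58.4 kHz mod fs = 13.4 kHz.
13.4 kHz > fs/2 = 7.5 kHz, folds to fs − 13.4 kHz = 1.6 kHz.
51.8 kHz mod fs = 6.8 kHz.
6.8 kHz ≤ fs/2 = 7.5 kHz, appears at 6.8 kHz.
25.4 kHz mod fs = 10.4 kHz.
10.4 kHz > fs/2 = 7.5 kHz, folds to fs − 10.4 kHz = 4.6 kHz.
62 kHz mod fs = 2 kHz.
2 kHz ≤ fs/2 = 7.5 kHz, appears at 2 kHz.
Distinct values: {1.6 kHz, 2 kHz, 4.6 kHz, 6.8 kHz}.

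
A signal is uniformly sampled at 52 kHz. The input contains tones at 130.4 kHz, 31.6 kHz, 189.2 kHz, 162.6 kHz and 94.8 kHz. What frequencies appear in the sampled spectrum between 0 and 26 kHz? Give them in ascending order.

fs/2 = 26 kHz.
130.4 kHz mod fs = 26.4 kHz.
26.4 kHz > fs/2 = 26 kHz, folds to fs − 26.4 kHz = 25.6 kHz.
31.6 kHz > fs/2 = 26 kHz, folds to fs − 31.6 kHz = 20.4 kHz.
189.2 kHz mod fs = 33.2 kHz.
33.2 kHz > fs/2 = 26 kHz, folds to fs − 33.2 kHz = 18.8 kHz.
162.6 kHz mod fs = 6.6 kHz.
6.6 kHz ≤ fs/2 = 26 kHz, appears at 6.6 kHz.
94.8 kHz mod fs = 42.8 kHz.
42.8 kHz > fs/2 = 26 kHz, folds to fs − 42.8 kHz = 9.2 kHz.
Distinct values: {6.6 kHz, 9.2 kHz, 18.8 kHz, 20.4 kHz, 25.6 kHz}.

6.6 kHz, 9.2 kHz, 18.8 kHz, 20.4 kHz, 25.6 kHz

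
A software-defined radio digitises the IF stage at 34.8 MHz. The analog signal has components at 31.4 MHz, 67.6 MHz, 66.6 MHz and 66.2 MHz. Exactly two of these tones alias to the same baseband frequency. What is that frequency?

3.4 MHz

fs/2 = 17.4 MHz.
31.4 MHz > fs/2 = 17.4 MHz, folds to fs − 31.4 MHz = 3.4 MHz.
67.6 MHz mod fs = 32.8 MHz.
32.8 MHz > fs/2 = 17.4 MHz, folds to fs − 32.8 MHz = 2 MHz.
66.6 MHz mod fs = 31.8 MHz.
31.8 MHz > fs/2 = 17.4 MHz, folds to fs − 31.8 MHz = 3 MHz.
66.2 MHz mod fs = 31.4 MHz.
31.4 MHz > fs/2 = 17.4 MHz, folds to fs − 31.4 MHz = 3.4 MHz.
31.4 MHz and 66.2 MHz both map to 3.4 MHz.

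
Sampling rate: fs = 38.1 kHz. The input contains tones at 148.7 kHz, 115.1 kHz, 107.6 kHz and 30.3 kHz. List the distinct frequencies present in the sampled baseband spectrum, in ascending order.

fs/2 = 19.05 kHz.
148.7 kHz mod fs = 34.4 kHz.
34.4 kHz > fs/2 = 19.05 kHz, folds to fs − 34.4 kHz = 3.7 kHz.
115.1 kHz mod fs = 0.8 kHz.
0.8 kHz ≤ fs/2 = 19.05 kHz, appears at 0.8 kHz.
107.6 kHz mod fs = 31.4 kHz.
31.4 kHz > fs/2 = 19.05 kHz, folds to fs − 31.4 kHz = 6.7 kHz.
30.3 kHz > fs/2 = 19.05 kHz, folds to fs − 30.3 kHz = 7.8 kHz.
Distinct values: {0.8 kHz, 3.7 kHz, 6.7 kHz, 7.8 kHz}.

0.8 kHz, 3.7 kHz, 6.7 kHz, 7.8 kHz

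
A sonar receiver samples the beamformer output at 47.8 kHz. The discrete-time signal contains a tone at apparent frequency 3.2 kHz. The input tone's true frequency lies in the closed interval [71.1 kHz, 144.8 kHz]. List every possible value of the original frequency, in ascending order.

92.4 kHz, 98.8 kHz, 140.2 kHz

Frequencies that alias to 3.2 kHz are k·fs ± 3.2 kHz for integer k ≥ 0.
k=0: 3.2 kHz.
k=1: 44.6 kHz, 51 kHz.
k=2: 92.4 kHz, 98.8 kHz.
k=3: 140.2 kHz, 146.6 kHz.
k=4: 188 kHz, 194.4 kHz.
Within [71.1 kHz, 144.8 kHz]: 92.4 kHz, 98.8 kHz, 140.2 kHz.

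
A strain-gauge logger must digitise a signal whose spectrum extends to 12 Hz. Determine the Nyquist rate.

Nyquist rate = 2 × 12 Hz = 24 Hz.

24 Hz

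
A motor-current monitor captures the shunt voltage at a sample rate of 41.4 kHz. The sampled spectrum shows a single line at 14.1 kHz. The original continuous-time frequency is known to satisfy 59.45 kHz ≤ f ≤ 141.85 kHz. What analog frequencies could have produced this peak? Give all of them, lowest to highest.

68.7 kHz, 96.9 kHz, 110.1 kHz, 138.3 kHz

Frequencies that alias to 14.1 kHz are k·fs ± 14.1 kHz for integer k ≥ 0.
k=0: 14.1 kHz.
k=1: 27.3 kHz, 55.5 kHz.
k=2: 68.7 kHz, 96.9 kHz.
k=3: 110.1 kHz, 138.3 kHz.
k=4: 151.5 kHz, 179.7 kHz.
Within [59.45 kHz, 141.85 kHz]: 68.7 kHz, 96.9 kHz, 110.1 kHz, 138.3 kHz.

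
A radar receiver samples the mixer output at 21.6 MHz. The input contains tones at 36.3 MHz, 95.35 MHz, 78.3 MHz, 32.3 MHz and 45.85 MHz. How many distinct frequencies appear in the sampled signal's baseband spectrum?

5

fs/2 = 10.8 MHz.
36.3 MHz mod fs = 14.7 MHz.
14.7 MHz > fs/2 = 10.8 MHz, folds to fs − 14.7 MHz = 6.9 MHz.
95.35 MHz mod fs = 8.95 MHz.
8.95 MHz ≤ fs/2 = 10.8 MHz, appears at 8.95 MHz.
78.3 MHz mod fs = 13.5 MHz.
13.5 MHz > fs/2 = 10.8 MHz, folds to fs − 13.5 MHz = 8.1 MHz.
32.3 MHz mod fs = 10.7 MHz.
10.7 MHz ≤ fs/2 = 10.8 MHz, appears at 10.7 MHz.
45.85 MHz mod fs = 2.65 MHz.
2.65 MHz ≤ fs/2 = 10.8 MHz, appears at 2.65 MHz.
Distinct values: {2.65 MHz, 6.9 MHz, 8.1 MHz, 8.95 MHz, 10.7 MHz} → 5.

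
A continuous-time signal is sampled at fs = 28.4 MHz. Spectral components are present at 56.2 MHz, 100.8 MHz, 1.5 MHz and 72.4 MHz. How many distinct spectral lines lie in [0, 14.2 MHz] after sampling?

fs/2 = 14.2 MHz.
56.2 MHz mod fs = 27.8 MHz.
27.8 MHz > fs/2 = 14.2 MHz, folds to fs − 27.8 MHz = 0.6 MHz.
100.8 MHz mod fs = 15.6 MHz.
15.6 MHz > fs/2 = 14.2 MHz, folds to fs − 15.6 MHz = 12.8 MHz.
1.5 MHz ≤ fs/2 = 14.2 MHz, passes unchanged.
72.4 MHz mod fs = 15.6 MHz.
15.6 MHz > fs/2 = 14.2 MHz, folds to fs − 15.6 MHz = 12.8 MHz.
Distinct values: {0.6 MHz, 1.5 MHz, 12.8 MHz} → 3.

3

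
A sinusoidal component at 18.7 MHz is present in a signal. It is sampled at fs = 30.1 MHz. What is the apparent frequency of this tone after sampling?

11.4 MHz

18.7 MHz > fs/2 = 15.05 MHz, folds to fs − 18.7 MHz = 11.4 MHz.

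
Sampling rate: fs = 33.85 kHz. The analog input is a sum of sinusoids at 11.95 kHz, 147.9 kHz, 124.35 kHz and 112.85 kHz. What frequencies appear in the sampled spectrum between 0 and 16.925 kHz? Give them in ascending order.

fs/2 = 16.925 kHz.
11.95 kHz ≤ fs/2 = 16.925 kHz, passes unchanged.
147.9 kHz mod fs = 12.5 kHz.
12.5 kHz ≤ fs/2 = 16.925 kHz, appears at 12.5 kHz.
124.35 kHz mod fs = 22.8 kHz.
22.8 kHz > fs/2 = 16.925 kHz, folds to fs − 22.8 kHz = 11.05 kHz.
112.85 kHz mod fs = 11.3 kHz.
11.3 kHz ≤ fs/2 = 16.925 kHz, appears at 11.3 kHz.
Distinct values: {11.05 kHz, 11.3 kHz, 11.95 kHz, 12.5 kHz}.

11.05 kHz, 11.3 kHz, 11.95 kHz, 12.5 kHz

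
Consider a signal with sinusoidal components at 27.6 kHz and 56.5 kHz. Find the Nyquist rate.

113 kHz

Highest-frequency component: 56.5 kHz.
Nyquist rate = 2 × 56.5 kHz = 113 kHz.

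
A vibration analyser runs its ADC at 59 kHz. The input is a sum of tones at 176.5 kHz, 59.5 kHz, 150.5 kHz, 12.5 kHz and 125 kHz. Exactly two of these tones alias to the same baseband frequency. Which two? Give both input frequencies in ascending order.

59.5 kHz, 176.5 kHz

fs/2 = 29.5 kHz.
176.5 kHz mod fs = 58.5 kHz.
58.5 kHz > fs/2 = 29.5 kHz, folds to fs − 58.5 kHz = 0.5 kHz.
59.5 kHz mod fs = 0.5 kHz.
0.5 kHz ≤ fs/2 = 29.5 kHz, appears at 0.5 kHz.
150.5 kHz mod fs = 32.5 kHz.
32.5 kHz > fs/2 = 29.5 kHz, folds to fs − 32.5 kHz = 26.5 kHz.
12.5 kHz ≤ fs/2 = 29.5 kHz, passes unchanged.
125 kHz mod fs = 7 kHz.
7 kHz ≤ fs/2 = 29.5 kHz, appears at 7 kHz.
59.5 kHz and 176.5 kHz both map to 0.5 kHz.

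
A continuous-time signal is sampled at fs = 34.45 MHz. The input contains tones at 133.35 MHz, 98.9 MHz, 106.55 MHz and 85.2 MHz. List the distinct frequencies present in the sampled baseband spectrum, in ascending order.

3.2 MHz, 4.45 MHz, 16.3 MHz

fs/2 = 17.225 MHz.
133.35 MHz mod fs = 30 MHz.
30 MHz > fs/2 = 17.225 MHz, folds to fs − 30 MHz = 4.45 MHz.
98.9 MHz mod fs = 30 MHz.
30 MHz > fs/2 = 17.225 MHz, folds to fs − 30 MHz = 4.45 MHz.
106.55 MHz mod fs = 3.2 MHz.
3.2 MHz ≤ fs/2 = 17.225 MHz, appears at 3.2 MHz.
85.2 MHz mod fs = 16.3 MHz.
16.3 MHz ≤ fs/2 = 17.225 MHz, appears at 16.3 MHz.
Distinct values: {3.2 MHz, 4.45 MHz, 16.3 MHz}.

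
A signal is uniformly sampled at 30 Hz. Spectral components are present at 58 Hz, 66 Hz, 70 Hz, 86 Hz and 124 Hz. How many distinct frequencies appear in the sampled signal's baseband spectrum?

fs/2 = 15 Hz.
58 Hz mod fs = 28 Hz.
28 Hz > fs/2 = 15 Hz, folds to fs − 28 Hz = 2 Hz.
66 Hz mod fs = 6 Hz.
6 Hz ≤ fs/2 = 15 Hz, appears at 6 Hz.
70 Hz mod fs = 10 Hz.
10 Hz ≤ fs/2 = 15 Hz, appears at 10 Hz.
86 Hz mod fs = 26 Hz.
26 Hz > fs/2 = 15 Hz, folds to fs − 26 Hz = 4 Hz.
124 Hz mod fs = 4 Hz.
4 Hz ≤ fs/2 = 15 Hz, appears at 4 Hz.
Distinct values: {2 Hz, 4 Hz, 6 Hz, 10 Hz} → 4.

4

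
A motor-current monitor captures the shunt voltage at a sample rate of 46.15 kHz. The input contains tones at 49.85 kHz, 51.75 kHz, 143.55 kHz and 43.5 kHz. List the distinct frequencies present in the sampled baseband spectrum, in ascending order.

2.65 kHz, 3.7 kHz, 5.1 kHz, 5.6 kHz

fs/2 = 23.075 kHz.
49.85 kHz mod fs = 3.7 kHz.
3.7 kHz ≤ fs/2 = 23.075 kHz, appears at 3.7 kHz.
51.75 kHz mod fs = 5.6 kHz.
5.6 kHz ≤ fs/2 = 23.075 kHz, appears at 5.6 kHz.
143.55 kHz mod fs = 5.1 kHz.
5.1 kHz ≤ fs/2 = 23.075 kHz, appears at 5.1 kHz.
43.5 kHz > fs/2 = 23.075 kHz, folds to fs − 43.5 kHz = 2.65 kHz.
Distinct values: {2.65 kHz, 3.7 kHz, 5.1 kHz, 5.6 kHz}.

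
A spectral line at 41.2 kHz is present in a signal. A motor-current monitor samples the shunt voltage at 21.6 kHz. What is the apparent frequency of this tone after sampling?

2 kHz

41.2 kHz mod fs = 19.6 kHz.
19.6 kHz > fs/2 = 10.8 kHz, folds to fs − 19.6 kHz = 2 kHz.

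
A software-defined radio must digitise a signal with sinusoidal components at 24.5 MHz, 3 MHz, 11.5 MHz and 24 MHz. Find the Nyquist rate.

49 MHz

Highest-frequency component: 24.5 MHz.
Nyquist rate = 2 × 24.5 MHz = 49 MHz.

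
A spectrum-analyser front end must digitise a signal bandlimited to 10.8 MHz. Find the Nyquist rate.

21.6 MHz

Nyquist rate = 2 × 10.8 MHz = 21.6 MHz.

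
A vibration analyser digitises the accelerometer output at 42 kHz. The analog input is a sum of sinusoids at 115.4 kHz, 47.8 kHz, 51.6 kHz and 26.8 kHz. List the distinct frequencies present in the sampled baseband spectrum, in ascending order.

5.8 kHz, 9.6 kHz, 10.6 kHz, 15.2 kHz

fs/2 = 21 kHz.
115.4 kHz mod fs = 31.4 kHz.
31.4 kHz > fs/2 = 21 kHz, folds to fs − 31.4 kHz = 10.6 kHz.
47.8 kHz mod fs = 5.8 kHz.
5.8 kHz ≤ fs/2 = 21 kHz, appears at 5.8 kHz.
51.6 kHz mod fs = 9.6 kHz.
9.6 kHz ≤ fs/2 = 21 kHz, appears at 9.6 kHz.
26.8 kHz > fs/2 = 21 kHz, folds to fs − 26.8 kHz = 15.2 kHz.
Distinct values: {5.8 kHz, 9.6 kHz, 10.6 kHz, 15.2 kHz}.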